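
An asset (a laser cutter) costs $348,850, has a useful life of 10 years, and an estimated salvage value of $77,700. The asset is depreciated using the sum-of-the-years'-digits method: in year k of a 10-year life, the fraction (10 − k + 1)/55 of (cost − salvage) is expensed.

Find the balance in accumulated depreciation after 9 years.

Depreciable base = $348,850 − $77,700 = $271,150.
Sum of the years' digits = 10+9+8+7+6+5+4+3+2+1 = 55.
Year 1: $271,150 × 10/55 = $49,300. Book value $299,550.
Year 2: $271,150 × 9/55 = $44,370. Book value $255,180.
Year 3: $271,150 × 8/55 = $39,440. Book value $215,740.
Year 4: $271,150 × 7/55 = $34,510. Book value $181,230.
Year 5: $271,150 × 6/55 = $29,580. Book value $151,650.
Year 6: $271,150 × 5/55 = $24,650. Book value $127,000.
Year 7: $271,150 × 4/55 = $19,720. Book value $107,280.
Year 8: $271,150 × 3/55 = $14,790. Book value $92,490.
Year 9: $271,150 × 2/55 = $9,860. Book value $82,630.
Accumulated through year 9 = $348,850 − $82,630 = $266,220.

$266,220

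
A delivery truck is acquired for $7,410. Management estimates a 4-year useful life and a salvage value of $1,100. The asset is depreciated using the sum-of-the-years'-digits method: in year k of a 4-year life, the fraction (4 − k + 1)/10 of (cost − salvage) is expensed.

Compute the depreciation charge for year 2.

$1,893

Depreciable base = $7,410 − $1,100 = $6,310.
Sum of the years' digits = 4+3+2+1 = 10.
Year 1: $6,310 × 4/10 = $2,524. Book value $4,886.
Year 2: $6,310 × 3/10 = $1,893. Book value $2,993.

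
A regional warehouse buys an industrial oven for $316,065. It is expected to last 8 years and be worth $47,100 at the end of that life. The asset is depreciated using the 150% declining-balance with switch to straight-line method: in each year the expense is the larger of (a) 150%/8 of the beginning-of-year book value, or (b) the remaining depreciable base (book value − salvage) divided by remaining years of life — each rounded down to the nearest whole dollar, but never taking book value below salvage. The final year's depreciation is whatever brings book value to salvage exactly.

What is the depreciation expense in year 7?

$21,606

Depreciable base = $316,065 − $47,100 = $268,965.
Year 1: DB = ⌊$316,065 × 150%/8⌋ = $59,262; SL = ⌊$268,965/8⌋ = $33,620 → take DB $59,262. Book value $256,803.
Year 2: DB = ⌊$256,803 × 150%/8⌋ = $48,150; SL = ⌊$209,703/7⌋ = $29,957 → take DB $48,150. Book value $208,653.
Year 3: DB = ⌊$208,653 × 150%/8⌋ = $39,122; SL = ⌊$161,553/6⌋ = $26,925 → take DB $39,122. Book value $169,531.
Year 4: DB = ⌊$169,531 × 150%/8⌋ = $31,787; SL = ⌊$122,431/5⌋ = $24,486 → take DB $31,787. Book value $137,744.
Year 5: DB = ⌊$137,744 × 150%/8⌋ = $25,827; SL = ⌊$90,644/4⌋ = $22,661 → take DB $25,827. Book value $111,917.
Year 6: DB = ⌊$111,917 × 150%/8⌋ = $20,984; SL = ⌊$64,817/3⌋ = $21,605 → take SL $21,605. Book value $90,312.
Year 7: DB = ⌊$90,312 × 150%/8⌋ = $16,933; SL = ⌊$43,212/2⌋ = $21,606 → take SL $21,606. Book value $68,706.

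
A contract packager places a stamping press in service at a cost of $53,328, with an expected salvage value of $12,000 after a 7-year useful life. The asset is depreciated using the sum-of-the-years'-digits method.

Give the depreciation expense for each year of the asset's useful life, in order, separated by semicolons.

$10,332; $8,856; $7,380; $5,904; $4,428; $2,952; $1,476

Depreciable base = $53,328 − $12,000 = $41,328.
Sum of the years' digits = 7+6+5+4+3+2+1 = 28.
Year 1: $41,328 × 7/28 = $10,332. Book value $42,996.
Year 2: $41,328 × 6/28 = $8,856. Book value $34,140.
Year 3: $41,328 × 5/28 = $7,380. Book value $26,760.
Year 4: $41,328 × 4/28 = $5,904. Book value $20,856.
Year 5: $41,328 × 3/28 = $4,428. Book value $16,428.
Year 6: $41,328 × 2/28 = $2,952. Book value $13,476.
Year 7: $41,328 × 1/28 = $1,476. Book value $12,000.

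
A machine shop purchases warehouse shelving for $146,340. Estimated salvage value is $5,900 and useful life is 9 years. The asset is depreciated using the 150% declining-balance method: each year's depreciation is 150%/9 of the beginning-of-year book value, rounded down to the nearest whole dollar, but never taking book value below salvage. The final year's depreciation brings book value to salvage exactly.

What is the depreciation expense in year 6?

Depreciable base = $146,340 − $5,900 = $140,440.
Year 1: ⌊$146,340 × 150%/9⌋ = $24,390. Book value $121,950.
Year 2: ⌊$121,950 × 150%/9⌋ = $20,325. Book value $101,625.
Year 3: ⌊$101,625 × 150%/9⌋ = $16,937. Book value $84,688.
Year 4: ⌊$84,688 × 150%/9⌋ = $14,114. Book value $70,574.
Year 5: ⌊$70,574 × 150%/9⌋ = $11,762. Book value $58,812.
Year 6: ⌊$58,812 × 150%/9⌋ = $9,802. Book value $49,010.

$9,802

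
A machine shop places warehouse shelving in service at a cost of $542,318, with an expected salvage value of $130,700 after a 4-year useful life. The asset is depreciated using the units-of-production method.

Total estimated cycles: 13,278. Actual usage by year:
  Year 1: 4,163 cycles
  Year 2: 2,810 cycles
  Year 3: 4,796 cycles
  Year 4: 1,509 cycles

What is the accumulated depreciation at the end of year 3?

Depreciable base = $542,318 − $130,700 = $411,618.
Rate = $411,618 / 13,278 cycles = $31 per cycle.
Year 1: 4,163 × $31 = $129,053. Book value $413,265.
Year 2: 2,810 × $31 = $87,110. Book value $326,155.
Year 3: 4,796 × $31 = $148,676. Book value $177,479.
Accumulated through year 3 = $542,318 − $177,479 = $364,839.

$364,839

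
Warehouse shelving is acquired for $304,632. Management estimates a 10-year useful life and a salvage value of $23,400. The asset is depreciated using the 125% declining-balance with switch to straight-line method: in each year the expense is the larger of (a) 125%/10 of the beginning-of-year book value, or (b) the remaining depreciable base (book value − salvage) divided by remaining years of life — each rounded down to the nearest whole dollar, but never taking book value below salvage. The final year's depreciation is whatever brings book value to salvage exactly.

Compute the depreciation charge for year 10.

Depreciable base = $304,632 − $23,400 = $281,232.
Year 1: DB = ⌊$304,632 × 125%/10⌋ = $38,079; SL = ⌊$281,232/10⌋ = $28,123 → take DB $38,079. Book value $266,553.
Year 2: DB = ⌊$266,553 × 125%/10⌋ = $33,319; SL = ⌊$243,153/9⌋ = $27,017 → take DB $33,319. Book value $233,234.
Year 3: DB = ⌊$233,234 × 125%/10⌋ = $29,154; SL = ⌊$209,834/8⌋ = $26,229 → take DB $29,154. Book value $204,080.
Year 4: DB = ⌊$204,080 × 125%/10⌋ = $25,510; SL = ⌊$180,680/7⌋ = $25,811 → take SL $25,811. Book value $178,269.
Year 5: DB = ⌊$178,269 × 125%/10⌋ = $22,283; SL = ⌊$154,869/6⌋ = $25,811 → take SL $25,811. Book value $152,458.
Year 6: DB = ⌊$152,458 × 125%/10⌋ = $19,057; SL = ⌊$129,058/5⌋ = $25,811 → take SL $25,811. Book value $126,647.
Year 7: DB = ⌊$126,647 × 125%/10⌋ = $15,830; SL = ⌊$103,247/4⌋ = $25,811 → take SL $25,811. Book value $100,836.
Year 8: DB = ⌊$100,836 × 125%/10⌋ = $12,604; SL = ⌊$77,436/3⌋ = $25,812 → take SL $25,812. Book value $75,024.
Year 9: DB = ⌊$75,024 × 125%/10⌋ = $9,378; SL = ⌊$51,624/2⌋ = $25,812 → take SL $25,812. Book value $49,212.
Year 10 (final): $49,212 − $23,400 = $25,812. Book value $23,400.

$25,812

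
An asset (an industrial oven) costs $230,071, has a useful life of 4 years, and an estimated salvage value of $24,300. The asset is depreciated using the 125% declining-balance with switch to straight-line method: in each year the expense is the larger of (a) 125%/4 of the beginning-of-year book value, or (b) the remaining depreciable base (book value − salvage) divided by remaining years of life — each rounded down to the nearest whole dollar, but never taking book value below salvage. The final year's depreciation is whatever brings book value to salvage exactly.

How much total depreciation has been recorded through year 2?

$121,326

Depreciable base = $230,071 − $24,300 = $205,771.
Year 1: DB = ⌊$230,071 × 125%/4⌋ = $71,897; SL = ⌊$205,771/4⌋ = $51,442 → take DB $71,897. Book value $158,174.
Year 2: DB = ⌊$158,174 × 125%/4⌋ = $49,429; SL = ⌊$133,874/3⌋ = $44,624 → take DB $49,429. Book value $108,745.
Accumulated through year 2 = $230,071 − $108,745 = $121,326.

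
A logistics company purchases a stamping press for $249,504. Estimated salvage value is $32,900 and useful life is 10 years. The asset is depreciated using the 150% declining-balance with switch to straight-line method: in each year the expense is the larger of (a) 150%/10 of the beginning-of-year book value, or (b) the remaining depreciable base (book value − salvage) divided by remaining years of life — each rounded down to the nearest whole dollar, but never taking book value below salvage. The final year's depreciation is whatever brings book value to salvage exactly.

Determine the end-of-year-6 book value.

$94,102

Depreciable base = $249,504 − $32,900 = $216,604.
Year 1: DB = ⌊$249,504 × 150%/10⌋ = $37,425; SL = ⌊$216,604/10⌋ = $21,660 → take DB $37,425. Book value $212,079.
Year 2: DB = ⌊$212,079 × 150%/10⌋ = $31,811; SL = ⌊$179,179/9⌋ = $19,908 → take DB $31,811. Book value $180,268.
Year 3: DB = ⌊$180,268 × 150%/10⌋ = $27,040; SL = ⌊$147,368/8⌋ = $18,421 → take DB $27,040. Book value $153,228.
Year 4: DB = ⌊$153,228 × 150%/10⌋ = $22,984; SL = ⌊$120,328/7⌋ = $17,189 → take DB $22,984. Book value $130,244.
Year 5: DB = ⌊$130,244 × 150%/10⌋ = $19,536; SL = ⌊$97,344/6⌋ = $16,224 → take DB $19,536. Book value $110,708.
Year 6: DB = ⌊$110,708 × 150%/10⌋ = $16,606; SL = ⌊$77,808/5⌋ = $15,561 → take DB $16,606. Book value $94,102.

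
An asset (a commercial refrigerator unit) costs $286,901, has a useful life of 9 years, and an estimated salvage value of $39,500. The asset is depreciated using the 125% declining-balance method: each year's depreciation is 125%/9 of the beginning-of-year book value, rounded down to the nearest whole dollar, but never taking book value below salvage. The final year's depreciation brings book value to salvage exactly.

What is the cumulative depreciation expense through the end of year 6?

$169,925

Depreciable base = $286,901 − $39,500 = $247,401.
Year 1: ⌊$286,901 × 125%/9⌋ = $39,847. Book value $247,054.
Year 2: ⌊$247,054 × 125%/9⌋ = $34,313. Book value $212,741.
Year 3: ⌊$212,741 × 125%/9⌋ = $29,547. Book value $183,194.
Year 4: ⌊$183,194 × 125%/9⌋ = $25,443. Book value $157,751.
Year 5: ⌊$157,751 × 125%/9⌋ = $21,909. Book value $135,842.
Year 6: ⌊$135,842 × 125%/9⌋ = $18,866. Book value $116,976.
Accumulated through year 6 = $286,901 − $116,976 = $169,925.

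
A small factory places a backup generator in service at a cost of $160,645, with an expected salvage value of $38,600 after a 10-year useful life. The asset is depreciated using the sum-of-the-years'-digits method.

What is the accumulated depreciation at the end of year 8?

$115,388

Depreciable base = $160,645 − $38,600 = $122,045.
Sum of the years' digits = 10+9+8+7+6+5+4+3+2+1 = 55.
Year 1: $122,045 × 10/55 = $22,190. Book value $138,455.
Year 2: $122,045 × 9/55 = $19,971. Book value $118,484.
Year 3: $122,045 × 8/55 = $17,752. Book value $100,732.
Year 4: $122,045 × 7/55 = $15,533. Book value $85,199.
Year 5: $122,045 × 6/55 = $13,314. Book value $71,885.
Year 6: $122,045 × 5/55 = $11,095. Book value $60,790.
Year 7: $122,045 × 4/55 = $8,876. Book value $51,914.
Year 8: $122,045 × 3/55 = $6,657. Book value $45,257.
Accumulated through year 8 = $160,645 − $45,257 = $115,388.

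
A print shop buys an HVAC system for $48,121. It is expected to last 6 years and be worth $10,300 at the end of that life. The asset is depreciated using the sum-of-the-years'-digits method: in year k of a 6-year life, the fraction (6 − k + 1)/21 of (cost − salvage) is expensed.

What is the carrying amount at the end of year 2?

Depreciable base = $48,121 − $10,300 = $37,821.
Sum of the years' digits = 6+5+4+3+2+1 = 21.
Year 1: $37,821 × 6/21 = $10,806. Book value $37,315.
Year 2: $37,821 × 5/21 = $9,005. Book value $28,310.

$28,310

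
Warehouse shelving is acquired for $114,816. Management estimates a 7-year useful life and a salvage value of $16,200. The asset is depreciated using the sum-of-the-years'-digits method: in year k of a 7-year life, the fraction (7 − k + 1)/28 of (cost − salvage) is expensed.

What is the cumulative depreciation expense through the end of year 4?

Depreciable base = $114,816 − $16,200 = $98,616.
Sum of the years' digits = 7+6+5+4+3+2+1 = 28.
Year 1: $98,616 × 7/28 = $24,654. Book value $90,162.
Year 2: $98,616 × 6/28 = $21,132. Book value $69,030.
Year 3: $98,616 × 5/28 = $17,610. Book value $51,420.
Year 4: $98,616 × 4/28 = $14,088. Book value $37,332.
Accumulated through year 4 = $114,816 − $37,332 = $77,484.

$77,484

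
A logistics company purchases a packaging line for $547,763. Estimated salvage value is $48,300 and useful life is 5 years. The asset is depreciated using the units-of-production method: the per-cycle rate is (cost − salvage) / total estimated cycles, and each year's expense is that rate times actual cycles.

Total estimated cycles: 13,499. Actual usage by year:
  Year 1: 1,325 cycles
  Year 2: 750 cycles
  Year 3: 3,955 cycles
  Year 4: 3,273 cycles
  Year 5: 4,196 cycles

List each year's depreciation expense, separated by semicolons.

Depreciable base = $547,763 − $48,300 = $499,463.
Rate = $499,463 / 13,499 cycles = $37 per cycle.
Year 1: 1,325 × $37 = $49,025. Book value $498,738.
Year 2: 750 × $37 = $27,750. Book value $470,988.
Year 3: 3,955 × $37 = $146,335. Book value $324,653.
Year 4: 3,273 × $37 = $121,101. Book value $203,552.
Year 5: 4,196 × $37 = $155,252. Book value $48,300.

$49,025; $27,750; $146,335; $121,101; $155,252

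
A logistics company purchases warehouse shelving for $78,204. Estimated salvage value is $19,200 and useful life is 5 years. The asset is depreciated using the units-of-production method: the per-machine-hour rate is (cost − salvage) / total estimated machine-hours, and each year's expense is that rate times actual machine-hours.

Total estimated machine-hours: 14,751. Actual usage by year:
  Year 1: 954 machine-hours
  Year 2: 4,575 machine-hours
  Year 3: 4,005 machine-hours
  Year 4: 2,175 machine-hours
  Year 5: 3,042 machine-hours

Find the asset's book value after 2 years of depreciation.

$56,088

Depreciable base = $78,204 − $19,200 = $59,004.
Rate = $59,004 / 14,751 machine-hours = $4 per machine-hour.
Year 1: 954 × $4 = $3,816. Book value $74,388.
Year 2: 4,575 × $4 = $18,300. Book value $56,088.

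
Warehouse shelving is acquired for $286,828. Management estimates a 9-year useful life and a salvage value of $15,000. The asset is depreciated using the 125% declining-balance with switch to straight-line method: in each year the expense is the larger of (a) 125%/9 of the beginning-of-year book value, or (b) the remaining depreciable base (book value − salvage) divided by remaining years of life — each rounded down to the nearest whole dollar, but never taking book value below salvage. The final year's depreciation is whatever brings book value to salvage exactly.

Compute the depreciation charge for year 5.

Depreciable base = $286,828 − $15,000 = $271,828.
Year 1: DB = ⌊$286,828 × 125%/9⌋ = $39,837; SL = ⌊$271,828/9⌋ = $30,203 → take DB $39,837. Book value $246,991.
Year 2: DB = ⌊$246,991 × 125%/9⌋ = $34,304; SL = ⌊$231,991/8⌋ = $28,998 → take DB $34,304. Book value $212,687.
Year 3: DB = ⌊$212,687 × 125%/9⌋ = $29,539; SL = ⌊$197,687/7⌋ = $28,241 → take DB $29,539. Book value $183,148.
Year 4: DB = ⌊$183,148 × 125%/9⌋ = $25,437; SL = ⌊$168,148/6⌋ = $28,024 → take SL $28,024. Book value $155,124.
Year 5: DB = ⌊$155,124 × 125%/9⌋ = $21,545; SL = ⌊$140,124/5⌋ = $28,024 → take SL $28,024. Book value $127,100.

$28,024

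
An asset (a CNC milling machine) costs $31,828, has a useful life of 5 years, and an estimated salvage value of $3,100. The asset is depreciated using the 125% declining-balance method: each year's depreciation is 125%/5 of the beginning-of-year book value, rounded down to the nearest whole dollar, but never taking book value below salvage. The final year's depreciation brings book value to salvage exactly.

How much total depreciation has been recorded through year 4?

$21,757

Depreciable base = $31,828 − $3,100 = $28,728.
Year 1: ⌊$31,828 × 125%/5⌋ = $7,957. Book value $23,871.
Year 2: ⌊$23,871 × 125%/5⌋ = $5,967. Book value $17,904.
Year 3: ⌊$17,904 × 125%/5⌋ = $4,476. Book value $13,428.
Year 4: ⌊$13,428 × 125%/5⌋ = $3,357. Book value $10,071.
Accumulated through year 4 = $31,828 − $10,071 = $21,757.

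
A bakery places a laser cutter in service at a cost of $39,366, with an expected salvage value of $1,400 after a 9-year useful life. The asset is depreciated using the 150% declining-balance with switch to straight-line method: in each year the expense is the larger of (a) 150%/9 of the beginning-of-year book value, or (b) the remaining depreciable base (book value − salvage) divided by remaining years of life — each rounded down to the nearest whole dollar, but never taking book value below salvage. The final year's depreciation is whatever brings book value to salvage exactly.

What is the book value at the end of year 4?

$18,985

Depreciable base = $39,366 − $1,400 = $37,966.
Year 1: DB = ⌊$39,366 × 150%/9⌋ = $6,561; SL = ⌊$37,966/9⌋ = $4,218 → take DB $6,561. Book value $32,805.
Year 2: DB = ⌊$32,805 × 150%/9⌋ = $5,467; SL = ⌊$31,405/8⌋ = $3,925 → take DB $5,467. Book value $27,338.
Year 3: DB = ⌊$27,338 × 150%/9⌋ = $4,556; SL = ⌊$25,938/7⌋ = $3,705 → take DB $4,556. Book value $22,782.
Year 4: DB = ⌊$22,782 × 150%/9⌋ = $3,797; SL = ⌊$21,382/6⌋ = $3,563 → take DB $3,797. Book value $18,985.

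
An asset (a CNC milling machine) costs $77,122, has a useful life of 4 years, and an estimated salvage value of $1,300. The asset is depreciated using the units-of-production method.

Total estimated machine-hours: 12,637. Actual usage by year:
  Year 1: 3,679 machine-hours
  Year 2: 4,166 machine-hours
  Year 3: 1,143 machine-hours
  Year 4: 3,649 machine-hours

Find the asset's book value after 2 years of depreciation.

Depreciable base = $77,122 − $1,300 = $75,822.
Rate = $75,822 / 12,637 machine-hours = $6 per machine-hour.
Year 1: 3,679 × $6 = $22,074. Book value $55,048.
Year 2: 4,166 × $6 = $24,996. Book value $30,052.

$30,052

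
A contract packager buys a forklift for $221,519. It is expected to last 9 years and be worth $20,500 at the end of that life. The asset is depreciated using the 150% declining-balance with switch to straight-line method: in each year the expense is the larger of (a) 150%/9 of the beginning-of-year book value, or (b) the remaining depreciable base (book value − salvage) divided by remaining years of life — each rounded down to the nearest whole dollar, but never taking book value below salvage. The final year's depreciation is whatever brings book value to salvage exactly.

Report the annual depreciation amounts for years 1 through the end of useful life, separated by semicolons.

Depreciable base = $221,519 − $20,500 = $201,019.
Year 1: DB = ⌊$221,519 × 150%/9⌋ = $36,919; SL = ⌊$201,019/9⌋ = $22,335 → take DB $36,919. Book value $184,600.
Year 2: DB = ⌊$184,600 × 150%/9⌋ = $30,766; SL = ⌊$164,100/8⌋ = $20,512 → take DB $30,766. Book value $153,834.
Year 3: DB = ⌊$153,834 × 150%/9⌋ = $25,639; SL = ⌊$133,334/7⌋ = $19,047 → take DB $25,639. Book value $128,195.
Year 4: DB = ⌊$128,195 × 150%/9⌋ = $21,365; SL = ⌊$107,695/6⌋ = $17,949 → take DB $21,365. Book value $106,830.
Year 5: DB = ⌊$106,830 × 150%/9⌋ = $17,805; SL = ⌊$86,330/5⌋ = $17,266 → take DB $17,805. Book value $89,025.
Year 6: DB = ⌊$89,025 × 150%/9⌋ = $14,837; SL = ⌊$68,525/4⌋ = $17,131 → take SL $17,131. Book value $71,894.
Year 7: DB = ⌊$71,894 × 150%/9⌋ = $11,982; SL = ⌊$51,394/3⌋ = $17,131 → take SL $17,131. Book value $54,763.
Year 8: DB = ⌊$54,763 × 150%/9⌋ = $9,127; SL = ⌊$34,263/2⌋ = $17,131 → take SL $17,131. Book value $37,632.
Year 9 (final): $37,632 − $20,500 = $17,132. Book value $20,500.

$36,919; $30,766; $25,639; $21,365; $17,805; $17,131; $17,131; $17,131; $17,132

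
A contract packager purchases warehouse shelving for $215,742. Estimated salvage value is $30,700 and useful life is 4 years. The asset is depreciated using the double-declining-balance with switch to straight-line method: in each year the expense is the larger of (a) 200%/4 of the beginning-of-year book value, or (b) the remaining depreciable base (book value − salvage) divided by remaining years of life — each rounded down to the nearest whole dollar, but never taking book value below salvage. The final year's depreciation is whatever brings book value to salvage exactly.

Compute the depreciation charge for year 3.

$23,236

Depreciable base = $215,742 − $30,700 = $185,042.
Year 1: DB = ⌊$215,742 × 200%/4⌋ = $107,871; SL = ⌊$185,042/4⌋ = $46,260 → take DB $107,871. Book value $107,871.
Year 2: DB = ⌊$107,871 × 200%/4⌋ = $53,935; SL = ⌊$77,171/3⌋ = $25,723 → take DB $53,935. Book value $53,936.
Year 3: DB = ⌊$53,936 × 200%/4⌋ = $26,968; SL = ⌊$23,236/2⌋ = $11,618 → take DB $26,968, capped at $23,236. Book value $30,700.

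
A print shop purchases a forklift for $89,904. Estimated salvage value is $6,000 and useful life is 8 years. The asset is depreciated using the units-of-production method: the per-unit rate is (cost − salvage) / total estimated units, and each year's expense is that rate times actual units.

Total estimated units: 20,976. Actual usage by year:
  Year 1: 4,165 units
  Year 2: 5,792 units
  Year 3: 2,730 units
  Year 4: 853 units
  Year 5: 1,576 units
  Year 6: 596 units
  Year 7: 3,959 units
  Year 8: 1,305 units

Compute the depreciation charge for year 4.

Depreciable base = $89,904 − $6,000 = $83,904.
Rate = $83,904 / 20,976 units = $4 per unit.
Year 1: 4,165 × $4 = $16,660. Book value $73,244.
Year 2: 5,792 × $4 = $23,168. Book value $50,076.
Year 3: 2,730 × $4 = $10,920. Book value $39,156.
Year 4: 853 × $4 = $3,412. Book value $35,744.

$3,412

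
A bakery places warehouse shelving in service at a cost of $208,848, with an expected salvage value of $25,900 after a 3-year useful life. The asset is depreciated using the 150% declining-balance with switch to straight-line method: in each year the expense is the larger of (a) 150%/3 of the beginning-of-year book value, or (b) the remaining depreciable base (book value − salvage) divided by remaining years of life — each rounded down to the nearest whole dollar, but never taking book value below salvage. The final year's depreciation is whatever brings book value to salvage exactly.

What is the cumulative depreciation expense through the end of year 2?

Depreciable base = $208,848 − $25,900 = $182,948.
Year 1: DB = ⌊$208,848 × 150%/3⌋ = $104,424; SL = ⌊$182,948/3⌋ = $60,982 → take DB $104,424. Book value $104,424.
Year 2: DB = ⌊$104,424 × 150%/3⌋ = $52,212; SL = ⌊$78,524/2⌋ = $39,262 → take DB $52,212. Book value $52,212.
Accumulated through year 2 = $208,848 − $52,212 = $156,636.

$156,636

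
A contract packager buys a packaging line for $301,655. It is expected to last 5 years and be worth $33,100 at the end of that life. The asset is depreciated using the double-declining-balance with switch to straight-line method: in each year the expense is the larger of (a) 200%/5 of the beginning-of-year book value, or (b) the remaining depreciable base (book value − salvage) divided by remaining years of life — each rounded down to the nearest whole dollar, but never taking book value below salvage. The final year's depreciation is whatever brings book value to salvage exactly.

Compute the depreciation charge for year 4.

$26,063

Depreciable base = $301,655 − $33,100 = $268,555.
Year 1: DB = ⌊$301,655 × 200%/5⌋ = $120,662; SL = ⌊$268,555/5⌋ = $53,711 → take DB $120,662. Book value $180,993.
Year 2: DB = ⌊$180,993 × 200%/5⌋ = $72,397; SL = ⌊$147,893/4⌋ = $36,973 → take DB $72,397. Book value $108,596.
Year 3: DB = ⌊$108,596 × 200%/5⌋ = $43,438; SL = ⌊$75,496/3⌋ = $25,165 → take DB $43,438. Book value $65,158.
Year 4: DB = ⌊$65,158 × 200%/5⌋ = $26,063; SL = ⌊$32,058/2⌋ = $16,029 → take DB $26,063. Book value $39,095.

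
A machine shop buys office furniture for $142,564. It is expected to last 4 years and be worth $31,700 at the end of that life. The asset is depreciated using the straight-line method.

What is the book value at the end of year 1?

$114,848

Depreciable base = $142,564 − $31,700 = $110,864.
Annual expense = $110,864 / 4 = $27,716.
End of year 1: book value $114,848.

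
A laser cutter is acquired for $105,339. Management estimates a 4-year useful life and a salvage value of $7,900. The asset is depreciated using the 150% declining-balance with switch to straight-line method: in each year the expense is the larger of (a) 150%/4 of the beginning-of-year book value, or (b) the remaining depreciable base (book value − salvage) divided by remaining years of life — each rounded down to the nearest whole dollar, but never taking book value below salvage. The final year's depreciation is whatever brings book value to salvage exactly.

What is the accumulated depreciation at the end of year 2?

$64,190

Depreciable base = $105,339 − $7,900 = $97,439.
Year 1: DB = ⌊$105,339 × 150%/4⌋ = $39,502; SL = ⌊$97,439/4⌋ = $24,359 → take DB $39,502. Book value $65,837.
Year 2: DB = ⌊$65,837 × 150%/4⌋ = $24,688; SL = ⌊$57,937/3⌋ = $19,312 → take DB $24,688. Book value $41,149.
Accumulated through year 2 = $105,339 − $41,149 = $64,190.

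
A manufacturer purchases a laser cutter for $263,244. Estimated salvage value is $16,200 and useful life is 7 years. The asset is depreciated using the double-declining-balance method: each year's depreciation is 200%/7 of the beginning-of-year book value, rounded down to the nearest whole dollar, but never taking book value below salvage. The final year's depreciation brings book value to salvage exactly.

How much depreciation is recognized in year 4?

Depreciable base = $263,244 − $16,200 = $247,044.
Year 1: ⌊$263,244 × 200%/7⌋ = $75,212. Book value $188,032.
Year 2: ⌊$188,032 × 200%/7⌋ = $53,723. Book value $134,309.
Year 3: ⌊$134,309 × 200%/7⌋ = $38,374. Book value $95,935.
Year 4: ⌊$95,935 × 200%/7⌋ = $27,410. Book value $68,525.

$27,410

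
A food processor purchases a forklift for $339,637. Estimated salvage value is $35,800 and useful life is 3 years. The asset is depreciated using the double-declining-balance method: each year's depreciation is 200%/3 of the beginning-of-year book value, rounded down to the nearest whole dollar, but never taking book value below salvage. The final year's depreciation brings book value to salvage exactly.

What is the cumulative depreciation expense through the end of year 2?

$301,899

Depreciable base = $339,637 − $35,800 = $303,837.
Year 1: ⌊$339,637 × 200%/3⌋ = $226,424. Book value $113,213.
Year 2: ⌊$113,213 × 200%/3⌋ = $75,475. Book value $37,738.
Accumulated through year 2 = $339,637 − $37,738 = $301,899.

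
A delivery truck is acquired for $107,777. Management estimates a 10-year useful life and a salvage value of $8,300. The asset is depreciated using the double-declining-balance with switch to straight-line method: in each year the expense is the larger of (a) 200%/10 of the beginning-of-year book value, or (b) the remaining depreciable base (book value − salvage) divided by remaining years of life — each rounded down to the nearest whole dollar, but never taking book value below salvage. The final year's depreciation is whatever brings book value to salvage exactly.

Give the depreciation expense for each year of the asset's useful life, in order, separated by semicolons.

Depreciable base = $107,777 − $8,300 = $99,477.
Year 1: DB = ⌊$107,777 × 200%/10⌋ = $21,555; SL = ⌊$99,477/10⌋ = $9,947 → take DB $21,555. Book value $86,222.
Year 2: DB = ⌊$86,222 × 200%/10⌋ = $17,244; SL = ⌊$77,922/9⌋ = $8,658 → take DB $17,244. Book value $68,978.
Year 3: DB = ⌊$68,978 × 200%/10⌋ = $13,795; SL = ⌊$60,678/8⌋ = $7,584 → take DB $13,795. Book value $55,183.
Year 4: DB = ⌊$55,183 × 200%/10⌋ = $11,036; SL = ⌊$46,883/7⌋ = $6,697 → take DB $11,036. Book value $44,147.
Year 5: DB = ⌊$44,147 × 200%/10⌋ = $8,829; SL = ⌊$35,847/6⌋ = $5,974 → take DB $8,829. Book value $35,318.
Year 6: DB = ⌊$35,318 × 200%/10⌋ = $7,063; SL = ⌊$27,018/5⌋ = $5,403 → take DB $7,063. Book value $28,255.
Year 7: DB = ⌊$28,255 × 200%/10⌋ = $5,651; SL = ⌊$19,955/4⌋ = $4,988 → take DB $5,651. Book value $22,604.
Year 8: DB = ⌊$22,604 × 200%/10⌋ = $4,520; SL = ⌊$14,304/3⌋ = $4,768 → take SL $4,768. Book value $17,836.
Year 9: DB = ⌊$17,836 × 200%/10⌋ = $3,567; SL = ⌊$9,536/2⌋ = $4,768 → take SL $4,768. Book value $13,068.
Year 10 (final): $13,068 − $8,300 = $4,768. Book value $8,300.

$21,555; $17,244; $13,795; $11,036; $8,829; $7,063; $5,651; $4,768; $4,768; $4,768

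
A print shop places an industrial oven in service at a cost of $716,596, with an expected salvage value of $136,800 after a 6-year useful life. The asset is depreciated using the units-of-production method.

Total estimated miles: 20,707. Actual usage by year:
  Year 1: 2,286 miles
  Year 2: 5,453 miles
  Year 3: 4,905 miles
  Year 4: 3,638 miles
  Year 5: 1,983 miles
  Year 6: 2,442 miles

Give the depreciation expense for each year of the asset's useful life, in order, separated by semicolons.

Depreciable base = $716,596 − $136,800 = $579,796.
Rate = $579,796 / 20,707 miles = $28 per mile.
Year 1: 2,286 × $28 = $64,008. Book value $652,588.
Year 2: 5,453 × $28 = $152,684. Book value $499,904.
Year 3: 4,905 × $28 = $137,340. Book value $362,564.
Year 4: 3,638 × $28 = $101,864. Book value $260,700.
Year 5: 1,983 × $28 = $55,524. Book value $205,176.
Year 6: 2,442 × $28 = $68,376. Book value $136,800.

$64,008; $152,684; $137,340; $101,864; $55,524; $68,376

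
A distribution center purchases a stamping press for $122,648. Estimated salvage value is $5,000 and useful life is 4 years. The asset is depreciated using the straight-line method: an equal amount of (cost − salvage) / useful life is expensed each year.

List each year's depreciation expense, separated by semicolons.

Depreciable base = $122,648 − $5,000 = $117,648.
Annual expense = $117,648 / 4 = $29,412.
End of year 1: book value $93,236.
End of year 2: book value $63,824.
End of year 3: book value $34,412.
End of year 4: book value $5,000.

$29,412; $29,412; $29,412; $29,412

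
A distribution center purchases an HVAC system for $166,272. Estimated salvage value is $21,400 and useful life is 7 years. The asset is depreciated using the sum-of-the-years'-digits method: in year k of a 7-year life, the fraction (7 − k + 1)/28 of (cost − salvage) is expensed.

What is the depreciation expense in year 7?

Depreciable base = $166,272 − $21,400 = $144,872.
Sum of the years' digits = 7+6+5+4+3+2+1 = 28.
Year 1: $144,872 × 7/28 = $36,218. Book value $130,054.
Year 2: $144,872 × 6/28 = $31,044. Book value $99,010.
Year 3: $144,872 × 5/28 = $25,870. Book value $73,140.
Year 4: $144,872 × 4/28 = $20,696. Book value $52,444.
Year 5: $144,872 × 3/28 = $15,522. Book value $36,922.
Year 6: $144,872 × 2/28 = $10,348. Book value $26,574.
Year 7: $144,872 × 1/28 = $5,174. Book value $21,400.

$5,174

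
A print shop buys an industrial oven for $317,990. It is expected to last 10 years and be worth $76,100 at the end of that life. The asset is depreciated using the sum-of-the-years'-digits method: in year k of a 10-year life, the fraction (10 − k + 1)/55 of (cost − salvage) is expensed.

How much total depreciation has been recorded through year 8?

Depreciable base = $317,990 − $76,100 = $241,890.
Sum of the years' digits = 10+9+8+7+6+5+4+3+2+1 = 55.
Year 1: $241,890 × 10/55 = $43,980. Book value $274,010.
Year 2: $241,890 × 9/55 = $39,582. Book value $234,428.
Year 3: $241,890 × 8/55 = $35,184. Book value $199,244.
Year 4: $241,890 × 7/55 = $30,786. Book value $168,458.
Year 5: $241,890 × 6/55 = $26,388. Book value $142,070.
Year 6: $241,890 × 5/55 = $21,990. Book value $120,080.
Year 7: $241,890 × 4/55 = $17,592. Book value $102,488.
Year 8: $241,890 × 3/55 = $13,194. Book value $89,294.
Accumulated through year 8 = $317,990 − $89,294 = $228,696.

$228,696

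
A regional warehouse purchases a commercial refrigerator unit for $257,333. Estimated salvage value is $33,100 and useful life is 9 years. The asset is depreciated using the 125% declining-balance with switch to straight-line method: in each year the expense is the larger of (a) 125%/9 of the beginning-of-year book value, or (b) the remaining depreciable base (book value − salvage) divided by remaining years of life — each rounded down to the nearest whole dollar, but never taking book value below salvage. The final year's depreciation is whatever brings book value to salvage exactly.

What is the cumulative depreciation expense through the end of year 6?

$159,196

Depreciable base = $257,333 − $33,100 = $224,233.
Year 1: DB = ⌊$257,333 × 125%/9⌋ = $35,740; SL = ⌊$224,233/9⌋ = $24,914 → take DB $35,740. Book value $221,593.
Year 2: DB = ⌊$221,593 × 125%/9⌋ = $30,776; SL = ⌊$188,493/8⌋ = $23,561 → take DB $30,776. Book value $190,817.
Year 3: DB = ⌊$190,817 × 125%/9⌋ = $26,502; SL = ⌊$157,717/7⌋ = $22,531 → take DB $26,502. Book value $164,315.
Year 4: DB = ⌊$164,315 × 125%/9⌋ = $22,821; SL = ⌊$131,215/6⌋ = $21,869 → take DB $22,821. Book value $141,494.
Year 5: DB = ⌊$141,494 × 125%/9⌋ = $19,651; SL = ⌊$108,394/5⌋ = $21,678 → take SL $21,678. Book value $119,816.
Year 6: DB = ⌊$119,816 × 125%/9⌋ = $16,641; SL = ⌊$86,716/4⌋ = $21,679 → take SL $21,679. Book value $98,137.
Accumulated through year 6 = $257,333 − $98,137 = $159,196.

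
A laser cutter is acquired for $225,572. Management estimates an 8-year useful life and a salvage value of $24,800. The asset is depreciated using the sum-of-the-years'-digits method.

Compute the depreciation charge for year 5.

$22,308

Depreciable base = $225,572 − $24,800 = $200,772.
Sum of the years' digits = 8+7+6+5+4+3+2+1 = 36.
Year 1: $200,772 × 8/36 = $44,616. Book value $180,956.
Year 2: $200,772 × 7/36 = $39,039. Book value $141,917.
Year 3: $200,772 × 6/36 = $33,462. Book value $108,455.
Year 4: $200,772 × 5/36 = $27,885. Book value $80,570.
Year 5: $200,772 × 4/36 = $22,308. Book value $58,262.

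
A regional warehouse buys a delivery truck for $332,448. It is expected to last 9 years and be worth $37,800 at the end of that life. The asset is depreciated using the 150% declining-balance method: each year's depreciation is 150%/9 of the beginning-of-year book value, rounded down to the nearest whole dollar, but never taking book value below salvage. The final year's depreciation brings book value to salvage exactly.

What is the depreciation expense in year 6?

$22,267

Depreciable base = $332,448 − $37,800 = $294,648.
Year 1: ⌊$332,448 × 150%/9⌋ = $55,408. Book value $277,040.
Year 2: ⌊$277,040 × 150%/9⌋ = $46,173. Book value $230,867.
Year 3: ⌊$230,867 × 150%/9⌋ = $38,477. Book value $192,390.
Year 4: ⌊$192,390 × 150%/9⌋ = $32,065. Book value $160,325.
Year 5: ⌊$160,325 × 150%/9⌋ = $26,720. Book value $133,605.
Year 6: ⌊$133,605 × 150%/9⌋ = $22,267. Book value $111,338.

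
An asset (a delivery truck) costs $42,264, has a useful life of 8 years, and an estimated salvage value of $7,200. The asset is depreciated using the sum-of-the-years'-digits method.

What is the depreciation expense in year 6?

$2,922

Depreciable base = $42,264 − $7,200 = $35,064.
Sum of the years' digits = 8+7+6+5+4+3+2+1 = 36.
Year 1: $35,064 × 8/36 = $7,792. Book value $34,472.
Year 2: $35,064 × 7/36 = $6,818. Book value $27,654.
Year 3: $35,064 × 6/36 = $5,844. Book value $21,810.
Year 4: $35,064 × 5/36 = $4,870. Book value $16,940.
Year 5: $35,064 × 4/36 = $3,896. Book value $13,044.
Year 6: $35,064 × 3/36 = $2,922. Book value $10,122.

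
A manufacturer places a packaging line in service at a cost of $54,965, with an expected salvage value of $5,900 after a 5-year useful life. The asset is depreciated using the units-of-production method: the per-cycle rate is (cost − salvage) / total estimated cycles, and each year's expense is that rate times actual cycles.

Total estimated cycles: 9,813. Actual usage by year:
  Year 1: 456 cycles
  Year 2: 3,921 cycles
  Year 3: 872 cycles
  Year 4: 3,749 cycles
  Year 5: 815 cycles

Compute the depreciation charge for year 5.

Depreciable base = $54,965 − $5,900 = $49,065.
Rate = $49,065 / 9,813 cycles = $5 per cycle.
Year 1: 456 × $5 = $2,280. Book value $52,685.
Year 2: 3,921 × $5 = $19,605. Book value $33,080.
Year 3: 872 × $5 = $4,360. Book value $28,720.
Year 4: 3,749 × $5 = $18,745. Book value $9,975.
Year 5: 815 × $5 = $4,075. Book value $5,900.

$4,075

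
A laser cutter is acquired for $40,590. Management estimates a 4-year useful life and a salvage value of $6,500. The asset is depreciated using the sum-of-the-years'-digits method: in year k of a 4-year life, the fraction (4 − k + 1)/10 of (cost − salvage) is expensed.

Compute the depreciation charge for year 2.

Depreciable base = $40,590 − $6,500 = $34,090.
Sum of the years' digits = 4+3+2+1 = 10.
Year 1: $34,090 × 4/10 = $13,636. Book value $26,954.
Year 2: $34,090 × 3/10 = $10,227. Book value $16,727.

$10,227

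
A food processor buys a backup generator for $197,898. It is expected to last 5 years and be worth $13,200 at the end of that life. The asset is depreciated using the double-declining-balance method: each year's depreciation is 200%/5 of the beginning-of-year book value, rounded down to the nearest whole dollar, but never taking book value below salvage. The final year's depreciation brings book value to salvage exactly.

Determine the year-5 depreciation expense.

Depreciable base = $197,898 − $13,200 = $184,698.
Year 1: ⌊$197,898 × 200%/5⌋ = $79,159. Book value $118,739.
Year 2: ⌊$118,739 × 200%/5⌋ = $47,495. Book value $71,244.
Year 3: ⌊$71,244 × 200%/5⌋ = $28,497. Book value $42,747.
Year 4: ⌊$42,747 × 200%/5⌋ = $17,098. Book value $25,649.
Year 5 (final): $25,649 − $13,200 = $12,449. Book value $13,200.

$12,449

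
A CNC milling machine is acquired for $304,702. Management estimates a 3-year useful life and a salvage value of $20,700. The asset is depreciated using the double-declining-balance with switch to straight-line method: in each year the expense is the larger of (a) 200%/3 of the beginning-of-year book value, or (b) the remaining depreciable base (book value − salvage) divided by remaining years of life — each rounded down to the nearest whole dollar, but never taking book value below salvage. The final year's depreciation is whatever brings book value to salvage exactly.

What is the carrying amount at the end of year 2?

Depreciable base = $304,702 − $20,700 = $284,002.
Year 1: DB = ⌊$304,702 × 200%/3⌋ = $203,134; SL = ⌊$284,002/3⌋ = $94,667 → take DB $203,134. Book value $101,568.
Year 2: DB = ⌊$101,568 × 200%/3⌋ = $67,712; SL = ⌊$80,868/2⌋ = $40,434 → take DB $67,712. Book value $33,856.

$33,856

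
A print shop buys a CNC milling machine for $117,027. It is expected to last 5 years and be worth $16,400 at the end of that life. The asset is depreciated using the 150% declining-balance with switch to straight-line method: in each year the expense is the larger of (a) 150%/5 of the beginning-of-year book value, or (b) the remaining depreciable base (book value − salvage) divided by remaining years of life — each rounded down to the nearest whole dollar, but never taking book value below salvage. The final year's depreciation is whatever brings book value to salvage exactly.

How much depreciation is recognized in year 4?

$12,042

Depreciable base = $117,027 − $16,400 = $100,627.
Year 1: DB = ⌊$117,027 × 150%/5⌋ = $35,108; SL = ⌊$100,627/5⌋ = $20,125 → take DB $35,108. Book value $81,919.
Year 2: DB = ⌊$81,919 × 150%/5⌋ = $24,575; SL = ⌊$65,519/4⌋ = $16,379 → take DB $24,575. Book value $57,344.
Year 3: DB = ⌊$57,344 × 150%/5⌋ = $17,203; SL = ⌊$40,944/3⌋ = $13,648 → take DB $17,203. Book value $40,141.
Year 4: DB = ⌊$40,141 × 150%/5⌋ = $12,042; SL = ⌊$23,741/2⌋ = $11,870 → take DB $12,042. Book value $28,099.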